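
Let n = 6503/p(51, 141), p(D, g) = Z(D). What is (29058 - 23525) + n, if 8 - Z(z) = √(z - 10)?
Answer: 179283/23 + 6503*√41/23 ≈ 9605.3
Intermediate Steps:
Z(z) = 8 - √(-10 + z) (Z(z) = 8 - √(z - 10) = 8 - √(-10 + z))
p(D, g) = 8 - √(-10 + D)
n = 6503/(8 - √41) (n = 6503/(8 - √(-10 + 51)) = 6503/(8 - √41) ≈ 4072.3)
(29058 - 23525) + n = (29058 - 23525) + (52024/23 + 6503*√41/23) = 5533 + (52024/23 + 6503*√41/23) = 179283/23 + 6503*√41/23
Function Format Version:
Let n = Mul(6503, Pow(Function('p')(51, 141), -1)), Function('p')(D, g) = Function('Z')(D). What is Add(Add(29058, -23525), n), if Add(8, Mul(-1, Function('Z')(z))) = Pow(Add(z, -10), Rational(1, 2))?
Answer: Add(Rational(179283, 23), Mul(Rational(6503, 23), Pow(41, Rational(1, 2)))) ≈ 9605.3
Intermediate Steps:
Function('Z')(z) = Add(8, Mul(-1, Pow(Add(-10, z), Rational(1, 2)))) (Function('Z')(z) = Add(8, Mul(-1, Pow(Add(z, -10), Rational(1, 2)))) = Add(8, Mul(-1, Pow(Add(-10, z), Rational(1, 2)))))
Function('p')(D, g) = Add(8, Mul(-1, Pow(Add(-10, D), Rational(1, 2))))
n = Mul(6503, Pow(Add(8, Mul(-1, Pow(41, Rational(1, 2)))), -1)) (n = Mul(6503, Pow(Add(8, Mul(-1, Pow(Add(-10, 51), Rational(1, 2)))), -1)) = Mul(6503, Pow(Add(8, Mul(-1, Pow(41, Rational(1, 2)))), -1)) ≈ 4072.3)
Add(Add(29058, -23525), n) = Add(Add(29058, -23525), Add(Rational(52024, 23), Mul(Rational(6503, 23), Pow(41, Rational(1, 2))))) = Add(5533, Add(Rational(52024, 23), Mul(Rational(6503, 23), Pow(41, Rational(1, 2))))) = Add(Rational(179283, 23), Mul(Rational(6503, 23), Pow(41, Rational(1, 2))))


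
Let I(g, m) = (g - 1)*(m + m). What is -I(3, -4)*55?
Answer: 880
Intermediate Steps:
I(g, m) = 2*m*(-1 + g) (I(g, m) = (-1 + g)*(2*m) = 2*m*(-1 + g))
-I(3, -4)*55 = -2*(-4)*(-1 + 3)*55 = -2*(-4)*2*55 = -(-16)*55 = -1*(-880) = 880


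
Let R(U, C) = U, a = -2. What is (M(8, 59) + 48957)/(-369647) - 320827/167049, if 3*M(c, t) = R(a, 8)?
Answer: -5511775852/2684746161 ≈ -2.0530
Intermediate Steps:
M(c, t) = -⅔ (M(c, t) = (⅓)*(-2) = -⅔)
(M(8, 59) + 48957)/(-369647) - 320827/167049 = (-⅔ + 48957)/(-369647) - 320827/167049 = (146869/3)*(-1/369647) - 320827*1/167049 = -146869/1108941 - 13949/7263 = -5511775852/2684746161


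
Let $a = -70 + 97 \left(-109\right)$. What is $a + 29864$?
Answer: $19221$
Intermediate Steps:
$a = -10643$ ($a = -70 - 10573 = -10643$)
$a + 29864 = -10643 + 29864 = 19221$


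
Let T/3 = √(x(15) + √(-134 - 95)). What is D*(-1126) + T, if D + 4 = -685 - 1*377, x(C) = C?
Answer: 1200316 + 3*√(15 + I*√229) ≈ 1.2003e+6 + 5.3275*I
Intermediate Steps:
D = -1066 (D = -4 + (-685 - 1*377) = -4 + (-685 - 377) = -4 - 1062 = -1066)
T = 3*√(15 + I*√229) (T = 3*√(15 + √(-134 - 95)) = 3*√(15 + √(-229)) = 3*√(15 + I*√229) ≈ 12.782 + 5.3275*I)
D*(-1126) + T = -1066*(-1126) + 3*√(15 + I*√229) = 1200316 + 3*√(15 + I*√229)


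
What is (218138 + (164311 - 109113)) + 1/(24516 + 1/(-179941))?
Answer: 1205803602369421/4411433555 ≈ 2.7334e+5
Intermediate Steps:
(218138 + (164311 - 109113)) + 1/(24516 + 1/(-179941)) = (218138 + 55198) + 1/(24516 - 1/179941) = 273336 + 1/(4411433555/179941) = 273336 + 179941/4411433555 = 1205803602369421/4411433555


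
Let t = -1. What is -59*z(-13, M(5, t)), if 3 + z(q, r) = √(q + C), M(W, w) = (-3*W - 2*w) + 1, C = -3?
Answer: 177 - 236*I ≈ 177.0 - 236.0*I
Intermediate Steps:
M(W, w) = 1 - 3*W - 2*w
z(q, r) = -3 + √(-3 + q) (z(q, r) = -3 + √(q - 3) = -3 + √(-3 + q))
-59*z(-13, M(5, t)) = -59*(-3 + √(-3 - 13)) = -59*(-3 + √(-16)) = -59*(-3 + 4*I) = 177 - 236*I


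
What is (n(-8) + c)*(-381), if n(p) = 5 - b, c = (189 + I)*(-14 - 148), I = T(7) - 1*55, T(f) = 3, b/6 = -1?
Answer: 8451723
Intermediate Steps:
b = -6 (b = 6*(-1) = -6)
I = -52 (I = 3 - 1*55 = 3 - 55 = -52)
c = -22194 (c = (189 - 52)*(-14 - 148) = 137*(-162) = -22194)
n(p) = 11 (n(p) = 5 - 1*(-6) = 5 + 6 = 11)
(n(-8) + c)*(-381) = (11 - 22194)*(-381) = -22183*(-381) = 8451723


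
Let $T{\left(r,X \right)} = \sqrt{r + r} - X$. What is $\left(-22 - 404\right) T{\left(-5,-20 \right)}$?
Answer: $-8520 - 426 i \sqrt{10} \approx -8520.0 - 1347.1 i$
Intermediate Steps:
$T{\left(r,X \right)} = - X + \sqrt{2} \sqrt{r}$ ($T{\left(r,X \right)} = \sqrt{2 r} - X = \sqrt{2} \sqrt{r} - X = - X + \sqrt{2} \sqrt{r}$)
$\left(-22 - 404\right) T{\left(-5,-20 \right)} = \left(-22 - 404\right) \left(\left(-1\right) \left(-20\right) + \sqrt{2} \sqrt{-5}\right) = - 426 \left(20 + \sqrt{2} i \sqrt{5}\right) = - 426 \left(20 + i \sqrt{10}\right) = -8520 - 426 i \sqrt{10}$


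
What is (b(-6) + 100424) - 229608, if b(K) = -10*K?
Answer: -129124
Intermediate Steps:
(b(-6) + 100424) - 229608 = (-10*(-6) + 100424) - 229608 = (60 + 100424) - 229608 = 100484 - 229608 = -129124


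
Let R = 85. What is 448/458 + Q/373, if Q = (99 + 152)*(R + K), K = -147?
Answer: -3480146/85417 ≈ -40.743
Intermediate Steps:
Q = -15562 (Q = (99 + 152)*(85 - 147) = 251*(-62) = -15562)
448/458 + Q/373 = 448/458 - 15562/373 = 448*(1/458) - 15562*1/373 = 224/229 - 15562/373 = -3480146/85417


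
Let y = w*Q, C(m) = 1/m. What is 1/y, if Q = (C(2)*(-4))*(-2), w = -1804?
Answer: -1/7216 ≈ -0.00013858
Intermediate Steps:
C(m) = 1/m
Q = 4 (Q = (-4/2)*(-2) = ((½)*(-4))*(-2) = -2*(-2) = 4)
y = -7216 (y = -1804*4 = -7216)
1/y = 1/(-7216) = -1/7216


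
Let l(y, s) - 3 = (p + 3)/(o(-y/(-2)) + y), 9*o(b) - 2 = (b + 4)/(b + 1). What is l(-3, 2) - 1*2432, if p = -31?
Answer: -12103/5 ≈ -2420.6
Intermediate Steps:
o(b) = 2/9 + (4 + b)/(9*(1 + b)) (o(b) = 2/9 + ((b + 4)/(b + 1))/9 = 2/9 + ((4 + b)/(1 + b))/9 = 2/9 + (4 + b)/(9*(1 + b)))
l(y, s) = 3 - 28/(y + (2 + y/2)/(3*(1 + y/2))) (l(y, s) = 3 + (-31 + 3)/((2 - y/(-2))/(3*(1 - y/(-2))) + y) = 3 - 28/((2 - y*(-½))/(3*(1 - y*(-½))) + y) = 3 - 28/((2 + y/2)/(3*(1 + y/2)) + y) = 3 - 28/(y + (2 + y/2)/(3*(1 + y/2))))
l(-3, 2) - 1*2432 = 3*(-52 - 21*(-3) + 3*(-3)²)/(4 + 3*(-3)² + 7*(-3)) - 1*2432 = 3*(-52 + 63 + 3*9)/(4 + 3*9 - 21) - 2432 = 3*(-52 + 63 + 27)/(4 + 27 - 21) - 2432 = 3*38/10 - 2432 = 3*(⅒)*38 - 2432 = 57/5 - 2432 = -12103/5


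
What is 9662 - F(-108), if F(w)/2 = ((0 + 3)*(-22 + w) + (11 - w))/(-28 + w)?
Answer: 656745/68 ≈ 9658.0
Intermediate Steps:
F(w) = 2*(-55 + 2*w)/(-28 + w) (F(w) = 2*(((0 + 3)*(-22 + w) + (11 - w))/(-28 + w)) = 2*((3*(-22 + w) + (11 - w))/(-28 + w)) = 2*(((-66 + 3*w) + (11 - w))/(-28 + w)) = 2*((-55 + 2*w)/(-28 + w)) = 2*(-55 + 2*w)/(-28 + w))
9662 - F(-108) = 9662 - 2*(-55 + 2*(-108))/(-28 - 108) = 9662 - 2*(-55 - 216)/(-136) = 9662 - 2*(-1)*(-271)/136 = 9662 - 1*271/68 = 9662 - 271/68 = 656745/68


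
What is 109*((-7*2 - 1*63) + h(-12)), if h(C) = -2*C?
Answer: -5777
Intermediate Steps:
109*((-7*2 - 1*63) + h(-12)) = 109*((-7*2 - 1*63) - 2*(-12)) = 109*((-14 - 63) + 24) = 109*(-77 + 24) = 109*(-53) = -5777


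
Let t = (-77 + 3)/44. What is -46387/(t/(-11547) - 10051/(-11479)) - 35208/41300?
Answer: -1396655315689354164/26367163718525 ≈ -52970.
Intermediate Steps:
t = -37/22 (t = -74*1/44 = -37/22 ≈ -1.6818)
-46387/(t/(-11547) - 10051/(-11479)) - 35208/41300 = -46387/(-37/22/(-11547) - 10051/(-11479)) - 35208/41300 = -46387/(-37/22*(-1/11547) - 10051*(-1/11479)) - 35208*1/41300 = -46387/(37/254034 + 10051/11479) - 8802/10325 = -46387/2553720457/2916056286 - 8802/10325 = -46387*2916056286/2553720457 - 8802/10325 = -135267102938682/2553720457 - 8802/10325 = -1396655315689354164/26367163718525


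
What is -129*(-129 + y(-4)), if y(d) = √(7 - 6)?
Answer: 16512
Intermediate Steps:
y(d) = 1 (y(d) = √1 = 1)
-129*(-129 + y(-4)) = -129*(-129 + 1) = -129*(-128) = 16512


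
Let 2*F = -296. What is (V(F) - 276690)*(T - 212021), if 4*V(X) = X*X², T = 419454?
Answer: -225508296754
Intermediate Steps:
F = -148 (F = (½)*(-296) = -148)
V(X) = X³/4 (V(X) = (X*X²)/4 = X³/4)
(V(F) - 276690)*(T - 212021) = ((¼)*(-148)³ - 276690)*(419454 - 212021) = ((¼)*(-3241792) - 276690)*207433 = (-810448 - 276690)*207433 = -1087138*207433 = -225508296754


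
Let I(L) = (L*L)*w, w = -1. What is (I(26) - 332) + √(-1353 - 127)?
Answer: -1008 + 2*I*√370 ≈ -1008.0 + 38.471*I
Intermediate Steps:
I(L) = -L² (I(L) = (L*L)*(-1) = L²*(-1) = -L²)
(I(26) - 332) + √(-1353 - 127) = (-1*26² - 332) + √(-1353 - 127) = (-1*676 - 332) + √(-1480) = (-676 - 332) + 2*I*√370 = -1008 + 2*I*√370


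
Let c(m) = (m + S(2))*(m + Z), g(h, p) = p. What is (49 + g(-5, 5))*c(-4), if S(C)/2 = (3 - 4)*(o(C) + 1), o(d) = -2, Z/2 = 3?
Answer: -216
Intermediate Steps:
Z = 6 (Z = 2*3 = 6)
S(C) = 2 (S(C) = 2*((3 - 4)*(-2 + 1)) = 2*(-1*(-1)) = 2*1 = 2)
c(m) = (2 + m)*(6 + m) (c(m) = (m + 2)*(m + 6) = (2 + m)*(6 + m))
(49 + g(-5, 5))*c(-4) = (49 + 5)*(12 + (-4)² + 8*(-4)) = 54*(12 + 16 - 32) = 54*(-4) = -216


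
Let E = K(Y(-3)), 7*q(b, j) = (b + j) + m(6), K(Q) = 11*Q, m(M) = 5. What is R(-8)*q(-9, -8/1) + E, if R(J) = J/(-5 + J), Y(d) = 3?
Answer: 2907/91 ≈ 31.945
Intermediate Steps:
q(b, j) = 5/7 + b/7 + j/7 (q(b, j) = ((b + j) + 5)/7 = (5 + b + j)/7 = 5/7 + b/7 + j/7)
E = 33 (E = 11*3 = 33)
R(-8)*q(-9, -8/1) + E = (-8/(-5 - 8))*(5/7 + (⅐)*(-9) + (-8/1)/7) + 33 = (-8/(-13))*(5/7 - 9/7 + (-8*1)/7) + 33 = (-8*(-1/13))*(5/7 - 9/7 + (⅐)*(-8)) + 33 = 8*(5/7 - 9/7 - 8/7)/13 + 33 = (8/13)*(-12/7) + 33 = -96/91 + 33 = 2907/91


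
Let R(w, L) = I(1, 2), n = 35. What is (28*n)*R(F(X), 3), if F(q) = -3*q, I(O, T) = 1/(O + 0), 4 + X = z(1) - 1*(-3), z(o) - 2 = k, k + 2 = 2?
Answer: 980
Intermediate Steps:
k = 0 (k = -2 + 2 = 0)
z(o) = 2 (z(o) = 2 + 0 = 2)
X = 1 (X = -4 + (2 - 1*(-3)) = -4 + (2 + 3) = -4 + 5 = 1)
I(O, T) = 1/O
R(w, L) = 1 (R(w, L) = 1/1 = 1)
(28*n)*R(F(X), 3) = (28*35)*1 = 980*1 = 980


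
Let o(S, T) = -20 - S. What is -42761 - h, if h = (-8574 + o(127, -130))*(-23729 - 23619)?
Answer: -412964669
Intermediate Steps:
h = 412921908 (h = (-8574 + (-20 - 1*127))*(-23729 - 23619) = (-8574 + (-20 - 127))*(-47348) = (-8574 - 147)*(-47348) = -8721*(-47348) = 412921908)
-42761 - h = -42761 - 1*412921908 = -42761 - 412921908 = -412964669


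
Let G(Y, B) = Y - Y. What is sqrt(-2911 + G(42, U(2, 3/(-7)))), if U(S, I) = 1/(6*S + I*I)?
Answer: I*sqrt(2911) ≈ 53.954*I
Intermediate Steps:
U(S, I) = 1/(I**2 + 6*S) (U(S, I) = 1/(6*S + I**2) = 1/(I**2 + 6*S))
G(Y, B) = 0
sqrt(-2911 + G(42, U(2, 3/(-7)))) = sqrt(-2911 + 0) = sqrt(-2911) = I*sqrt(2911)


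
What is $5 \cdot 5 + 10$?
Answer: $35$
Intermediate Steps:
$5 \cdot 5 + 10 = 25 + 10 = 35$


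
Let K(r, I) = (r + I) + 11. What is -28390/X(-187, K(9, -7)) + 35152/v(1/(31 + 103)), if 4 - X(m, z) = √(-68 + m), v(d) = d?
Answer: 1276396168/271 - 28390*I*√255/271 ≈ 4.71e+6 - 1672.9*I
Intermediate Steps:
K(r, I) = 11 + I + r (K(r, I) = (I + r) + 11 = 11 + I + r)
X(m, z) = 4 - √(-68 + m)
-28390/X(-187, K(9, -7)) + 35152/v(1/(31 + 103)) = -28390/(4 - √(-68 - 187)) + 35152/(1/(31 + 103)) = -28390/(4 - √(-255)) + 35152/(1/134) = -28390/(4 - I*√255) + 35152/(1/134) = -28390/(4 - I*√255) + 35152*134 = -28390/(4 - I*√255) + 4710368 = 4710368 - 28390/(4 - I*√255)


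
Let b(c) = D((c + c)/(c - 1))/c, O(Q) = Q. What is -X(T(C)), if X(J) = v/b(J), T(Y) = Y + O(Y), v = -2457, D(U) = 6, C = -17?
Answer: -13923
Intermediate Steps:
b(c) = 6/c
T(Y) = 2*Y (T(Y) = Y + Y = 2*Y)
X(J) = -819*J/2 (X(J) = -2457*J/6 = -819*J/2)
-X(T(C)) = -(-819)*2*(-17)/2 = -(-819)*(-34)/2 = -1*13923 = -13923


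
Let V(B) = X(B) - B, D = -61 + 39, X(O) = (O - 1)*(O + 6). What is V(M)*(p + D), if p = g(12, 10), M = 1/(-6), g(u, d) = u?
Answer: 1195/18 ≈ 66.389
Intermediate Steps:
X(O) = (-1 + O)*(6 + O)
M = -⅙ ≈ -0.16667
p = 12
D = -22
V(B) = -6 + B² + 4*B (V(B) = (-6 + B² + 5*B) - B = -6 + B² + 4*B)
V(M)*(p + D) = (-6 + (-⅙)² + 4*(-⅙))*(12 - 22) = (-6 + 1/36 - ⅔)*(-10) = -239/36*(-10) = 1195/18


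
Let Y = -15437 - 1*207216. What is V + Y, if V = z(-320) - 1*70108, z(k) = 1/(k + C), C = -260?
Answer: -169801381/580 ≈ -2.9276e+5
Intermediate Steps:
z(k) = 1/(-260 + k) (z(k) = 1/(k - 260) = 1/(-260 + k))
V = -40662641/580 (V = 1/(-260 - 320) - 1*70108 = 1/(-580) - 70108 = -1/580 - 70108 = -40662641/580 ≈ -70108.)
Y = -222653 (Y = -15437 - 207216 = -222653)
V + Y = -40662641/580 - 222653 = -169801381/580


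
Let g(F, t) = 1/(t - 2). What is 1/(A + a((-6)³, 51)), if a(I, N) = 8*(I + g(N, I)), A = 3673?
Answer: 109/212001 ≈ 0.00051415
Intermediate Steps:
g(F, t) = 1/(-2 + t)
a(I, N) = 8*I + 8/(-2 + I) (a(I, N) = 8*(I + 1/(-2 + I)) = 8*I + 8/(-2 + I))
1/(A + a((-6)³, 51)) = 1/(3673 + 8*(1 + (-6)³*(-2 + (-6)³))/(-2 + (-6)³)) = 1/(3673 + 8*(1 - 216*(-2 - 216))/(-2 - 216)) = 1/(3673 + 8*(1 - 216*(-218))/(-218)) = 1/(3673 + 8*(-1/218)*(1 + 47088)) = 1/(3673 + 8*(-1/218)*47089) = 1/(3673 - 188356/109) = 1/(212001/109) = 109/212001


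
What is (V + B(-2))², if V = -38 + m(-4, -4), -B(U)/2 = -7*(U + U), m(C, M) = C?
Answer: 9604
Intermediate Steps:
B(U) = 28*U (B(U) = -(-14)*(U + U) = -(-14)*2*U = -(-28)*U = 28*U)
V = -42 (V = -38 - 4 = -42)
(V + B(-2))² = (-42 + 28*(-2))² = (-42 - 56)² = (-98)² = 9604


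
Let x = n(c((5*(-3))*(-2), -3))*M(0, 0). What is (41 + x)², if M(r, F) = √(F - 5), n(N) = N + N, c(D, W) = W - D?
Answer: (41 - 66*I*√5)² ≈ -20099.0 - 12102.0*I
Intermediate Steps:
n(N) = 2*N
M(r, F) = √(-5 + F)
x = -66*I*√5 (x = (2*(-3 - 5*(-3)*(-2)))*√(-5 + 0) = (2*(-3 - (-15)*(-2)))*√(-5) = (2*(-3 - 1*30))*(I*√5) = (2*(-3 - 30))*(I*√5) = (2*(-33))*(I*√5) = -66*I*√5 ≈ -147.58*I)
(41 + x)² = (41 - 66*I*√5)²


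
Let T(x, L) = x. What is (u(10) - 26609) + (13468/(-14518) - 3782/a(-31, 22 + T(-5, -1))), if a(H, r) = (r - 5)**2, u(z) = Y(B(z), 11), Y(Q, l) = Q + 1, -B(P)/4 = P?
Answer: -1991676503/74664 ≈ -26675.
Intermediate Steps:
B(P) = -4*P
Y(Q, l) = 1 + Q
u(z) = 1 - 4*z
a(H, r) = (-5 + r)**2
(u(10) - 26609) + (13468/(-14518) - 3782/a(-31, 22 + T(-5, -1))) = ((1 - 4*10) - 26609) + (13468/(-14518) - 3782/(-5 + (22 - 5))**2) = ((1 - 40) - 26609) + (13468*(-1/14518) - 3782/(-5 + 17)**2) = (-39 - 26609) + (-962/1037 - 3782/(12**2)) = -26648 + (-962/1037 - 3782/144) = -26648 + (-962/1037 - 3782*1/144) = -26648 + (-962/1037 - 1891/72) = -26648 - 2030231/74664 = -1991676503/74664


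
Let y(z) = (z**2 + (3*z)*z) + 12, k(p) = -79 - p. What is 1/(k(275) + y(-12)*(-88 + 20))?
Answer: -1/40338 ≈ -2.4791e-5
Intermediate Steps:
y(z) = 12 + 4*z**2 (y(z) = (z**2 + 3*z**2) + 12 = 4*z**2 + 12 = 12 + 4*z**2)
1/(k(275) + y(-12)*(-88 + 20)) = 1/((-79 - 1*275) + (12 + 4*(-12)**2)*(-88 + 20)) = 1/((-79 - 275) + (12 + 4*144)*(-68)) = 1/(-354 + (12 + 576)*(-68)) = 1/(-354 + 588*(-68)) = 1/(-354 - 39984) = 1/(-40338) = -1/40338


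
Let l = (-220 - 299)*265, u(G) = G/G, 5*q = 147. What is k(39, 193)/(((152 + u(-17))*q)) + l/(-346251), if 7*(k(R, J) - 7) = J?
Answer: 7357353835/18170906229 ≈ 0.40490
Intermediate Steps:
k(R, J) = 7 + J/7
q = 147/5 (q = (1/5)*147 = 147/5 ≈ 29.400)
u(G) = 1
l = -137535 (l = -519*265 = -137535)
k(39, 193)/(((152 + u(-17))*q)) + l/(-346251) = (7 + (1/7)*193)/(((152 + 1)*(147/5))) - 137535/(-346251) = (7 + 193/7)/((153*(147/5))) - 137535*(-1/346251) = 242/(7*(22491/5)) + 45845/115417 = (242/7)*(5/22491) + 45845/115417 = 1210/157437 + 45845/115417 = 7357353835/18170906229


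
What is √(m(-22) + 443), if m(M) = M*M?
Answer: 3*√103 ≈ 30.447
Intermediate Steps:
m(M) = M²
√(m(-22) + 443) = √((-22)² + 443) = √(484 + 443) = √927 = 3*√103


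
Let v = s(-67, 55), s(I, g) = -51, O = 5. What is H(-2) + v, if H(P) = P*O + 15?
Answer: -46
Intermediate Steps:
v = -51
H(P) = 15 + 5*P (H(P) = P*5 + 15 = 5*P + 15 = 15 + 5*P)
H(-2) + v = (15 + 5*(-2)) - 51 = (15 - 10) - 51 = 5 - 51 = -46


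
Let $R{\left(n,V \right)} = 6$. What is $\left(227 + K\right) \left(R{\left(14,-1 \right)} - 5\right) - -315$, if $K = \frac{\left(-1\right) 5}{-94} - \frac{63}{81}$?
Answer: $\frac{457919}{846} \approx 541.28$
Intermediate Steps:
$K = - \frac{613}{846}$ ($K = \left(-5\right) \left(- \frac{1}{94}\right) - \frac{7}{9} = \frac{5}{94} - \frac{7}{9} = - \frac{613}{846} \approx -0.72459$)
$\left(227 + K\right) \left(R{\left(14,-1 \right)} - 5\right) - -315 = \left(227 - \frac{613}{846}\right) \left(6 - 5\right) - -315 = \frac{191429}{846} \cdot 1 + 315 = \frac{191429}{846} + 315 = \frac{457919}{846}$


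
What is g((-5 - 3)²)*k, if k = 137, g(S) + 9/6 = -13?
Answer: -3973/2 ≈ -1986.5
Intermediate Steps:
g(S) = -29/2 (g(S) = -3/2 - 13 = -29/2)
g((-5 - 3)²)*k = -29/2*137 = -3973/2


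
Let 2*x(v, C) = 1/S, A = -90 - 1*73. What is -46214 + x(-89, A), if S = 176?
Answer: -16267327/352 ≈ -46214.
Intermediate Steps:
A = -163 (A = -90 - 73 = -163)
x(v, C) = 1/352 (x(v, C) = (½)/176 = (½)*(1/176) = 1/352)
-46214 + x(-89, A) = -46214 + 1/352 = -16267327/352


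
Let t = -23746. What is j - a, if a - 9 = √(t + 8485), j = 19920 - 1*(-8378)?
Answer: 28289 - I*√15261 ≈ 28289.0 - 123.54*I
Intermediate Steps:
j = 28298 (j = 19920 + 8378 = 28298)
a = 9 + I*√15261 (a = 9 + √(-23746 + 8485) = 9 + √(-15261) = 9 + I*√15261 ≈ 9.0 + 123.54*I)
j - a = 28298 - (9 + I*√15261) = 28298 + (-9 - I*√15261) = 28289 - I*√15261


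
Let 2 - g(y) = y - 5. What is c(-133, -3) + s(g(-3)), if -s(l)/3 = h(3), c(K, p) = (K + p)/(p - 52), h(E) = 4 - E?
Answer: -29/55 ≈ -0.52727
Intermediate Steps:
c(K, p) = (K + p)/(-52 + p)
g(y) = 7 - y (g(y) = 2 - (y - 5) = 2 - (-5 + y) = 2 + (5 - y) = 7 - y)
s(l) = -3 (s(l) = -3*(4 - 1*3) = -3*(4 - 3) = -3*1 = -3)
c(-133, -3) + s(g(-3)) = (-133 - 3)/(-52 - 3) - 3 = -136/(-55) - 3 = -1/55*(-136) - 3 = 136/55 - 3 = -29/55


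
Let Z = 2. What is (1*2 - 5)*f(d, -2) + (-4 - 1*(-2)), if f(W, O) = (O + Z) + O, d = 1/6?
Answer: 4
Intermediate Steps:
d = ⅙ ≈ 0.16667
f(W, O) = 2 + 2*O (f(W, O) = (O + 2) + O = (2 + O) + O = 2 + 2*O)
(1*2 - 5)*f(d, -2) + (-4 - 1*(-2)) = (1*2 - 5)*(2 + 2*(-2)) + (-4 - 1*(-2)) = (2 - 5)*(2 - 4) + (-4 + 2) = -3*(-2) - 2 = 6 - 2 = 4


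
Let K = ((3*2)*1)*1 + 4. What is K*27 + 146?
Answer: 416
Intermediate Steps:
K = 10 (K = (6*1)*1 + 4 = 6*1 + 4 = 6 + 4 = 10)
K*27 + 146 = 10*27 + 146 = 270 + 146 = 416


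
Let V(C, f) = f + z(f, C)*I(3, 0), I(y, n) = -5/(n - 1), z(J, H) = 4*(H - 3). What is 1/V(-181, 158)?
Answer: -1/3522 ≈ -0.00028393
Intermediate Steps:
z(J, H) = -12 + 4*H (z(J, H) = 4*(-3 + H) = -12 + 4*H)
I(y, n) = -5/(-1 + n)
V(C, f) = -60 + f + 20*C (V(C, f) = f + (-12 + 4*C)*(-5/(-1 + 0)) = f + (-12 + 4*C)*(-5/(-1)) = f + (-12 + 4*C)*(-5*(-1)) = f + (-12 + 4*C)*5 = f + (-60 + 20*C) = -60 + f + 20*C)
1/V(-181, 158) = 1/(-60 + 158 + 20*(-181)) = 1/(-60 + 158 - 3620) = 1/(-3522) = -1/3522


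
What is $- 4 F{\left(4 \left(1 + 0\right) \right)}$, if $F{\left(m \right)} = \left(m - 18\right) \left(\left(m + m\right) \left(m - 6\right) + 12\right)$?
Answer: $-224$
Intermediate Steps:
$F{\left(m \right)} = \left(-18 + m\right) \left(12 + 2 m \left(-6 + m\right)\right)$ ($F{\left(m \right)} = \left(-18 + m\right) \left(2 m \left(-6 + m\right) + 12\right) = \left(-18 + m\right) \left(12 + 2 m \left(-6 + m\right)\right)$)
$- 4 F{\left(4 \left(1 + 0\right) \right)} = - 4 \left(-216 - 48 \left(4 \left(1 + 0\right)\right)^{2} + 2 \left(4 \left(1 + 0\right)\right)^{3} + 228 \cdot 4 \left(1 + 0\right)\right) = - 4 \left(-216 - 48 \left(4 \cdot 1\right)^{2} + 2 \left(4 \cdot 1\right)^{3} + 228 \cdot 4 \cdot 1\right) = - 4 \left(-216 - 48 \cdot 4^{2} + 2 \cdot 4^{3} + 228 \cdot 4\right) = - 4 \left(-216 - 768 + 2 \cdot 64 + 912\right) = - 4 \left(-216 - 768 + 128 + 912\right) = \left(-4\right) 56 = -224$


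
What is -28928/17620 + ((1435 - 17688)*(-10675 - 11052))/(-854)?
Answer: -1555539117183/3761870 ≈ -4.1350e+5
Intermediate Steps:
-28928/17620 + ((1435 - 17688)*(-10675 - 11052))/(-854) = -28928*1/17620 - 16253*(-21727)*(-1/854) = -7232/4405 + 353128931*(-1/854) = -7232/4405 - 353128931/854 = -1555539117183/3761870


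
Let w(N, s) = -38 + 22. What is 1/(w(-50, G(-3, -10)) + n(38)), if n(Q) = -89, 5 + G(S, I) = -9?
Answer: -1/105 ≈ -0.0095238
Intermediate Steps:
G(S, I) = -14 (G(S, I) = -5 - 9 = -14)
w(N, s) = -16
1/(w(-50, G(-3, -10)) + n(38)) = 1/(-16 - 89) = 1/(-105) = -1/105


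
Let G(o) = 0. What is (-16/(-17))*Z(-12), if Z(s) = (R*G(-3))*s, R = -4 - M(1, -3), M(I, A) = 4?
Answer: 0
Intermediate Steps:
R = -8 (R = -4 - 1*4 = -4 - 4 = -8)
Z(s) = 0 (Z(s) = (-8*0)*s = 0*s = 0)
(-16/(-17))*Z(-12) = -16/(-17)*0 = -16*(-1/17)*0 = (16/17)*0 = 0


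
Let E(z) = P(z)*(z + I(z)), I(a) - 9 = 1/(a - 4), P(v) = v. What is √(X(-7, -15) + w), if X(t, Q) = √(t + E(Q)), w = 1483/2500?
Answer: √(535363 + 95000*√7562)/950 ≈ 3.1220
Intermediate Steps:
I(a) = 9 + 1/(-4 + a) (I(a) = 9 + 1/(a - 4) = 9 + 1/(-4 + a))
E(z) = z*(z + (-35 + 9*z)/(-4 + z))
w = 1483/2500 (w = 1483*(1/2500) = 1483/2500 ≈ 0.59320)
X(t, Q) = √(t + Q*(-35 + Q² + 5*Q)/(-4 + Q))
√(X(-7, -15) + w) = √(√((-15*(-35 + 9*(-15) - 15*(-4 - 15)) - 7*(-4 - 15))/(-4 - 15)) + 1483/2500) = √(√((-15*(-35 - 135 - 15*(-19)) - 7*(-19))/(-19)) + 1483/2500) = √(√(-(-15*(-35 - 135 + 285) + 133)/19) + 1483/2500) = √(√(-(-15*115 + 133)/19) + 1483/2500) = √(√(-(-1725 + 133)/19) + 1483/2500) = √(√(-1/19*(-1592)) + 1483/2500) = √(√(1592/19) + 1483/2500) = √(2*√7562/19 + 1483/2500) = √(1483/2500 + 2*√7562/19)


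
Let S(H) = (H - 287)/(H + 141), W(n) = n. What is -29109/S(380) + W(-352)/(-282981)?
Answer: -46146560261/282981 ≈ -1.6307e+5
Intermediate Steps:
S(H) = (-287 + H)/(141 + H)
-29109/S(380) + W(-352)/(-282981) = -29109*(141 + 380)/(-287 + 380) - 352/(-282981) = -29109/(93/521) - 352*(-1/282981) = -29109/((1/521)*93) + 352/282981 = -29109/93/521 + 352/282981 = -29109*521/93 + 352/282981 = -163073 + 352/282981 = -46146560261/282981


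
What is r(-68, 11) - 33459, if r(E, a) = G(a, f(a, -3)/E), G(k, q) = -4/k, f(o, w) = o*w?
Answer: -368053/11 ≈ -33459.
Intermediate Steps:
r(E, a) = -4/a
r(-68, 11) - 33459 = -4/11 - 33459 = -368053/11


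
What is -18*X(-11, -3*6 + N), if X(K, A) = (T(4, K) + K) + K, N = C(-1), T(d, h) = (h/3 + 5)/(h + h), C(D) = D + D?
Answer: 4368/11 ≈ 397.09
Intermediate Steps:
C(D) = 2*D
T(d, h) = (5 + h/3)/(2*h) (T(d, h) = (h*(⅓) + 5)/((2*h)) = (h/3 + 5)*(1/(2*h)) = (5 + h/3)*(1/(2*h)) = (5 + h/3)/(2*h))
N = -2 (N = 2*(-1) = -2)
X(K, A) = 2*K + (15 + K)/(6*K) (X(K, A) = ((15 + K)/(6*K) + K) + K = (K + (15 + K)/(6*K)) + K = 2*K + (15 + K)/(6*K))
-18*X(-11, -3*6 + N) = -3*(15 - 11 + 12*(-11)²)/(-11) = -3*(-1)*(15 - 11 + 12*121)/11 = -3*(-1)*(15 - 11 + 1452)/11 = -3*(-1)*1456/11 = -18*(-728/33) = 4368/11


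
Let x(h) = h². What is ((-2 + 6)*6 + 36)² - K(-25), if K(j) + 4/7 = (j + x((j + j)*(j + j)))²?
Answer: -273435312479171/7 ≈ -3.9062e+13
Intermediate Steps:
K(j) = -4/7 + (j + 16*j⁴)² (K(j) = -4/7 + (j + ((j + j)*(j + j))²)² = -4/7 + (j + ((2*j)*(2*j))²)² = -4/7 + (j + (4*j²)²)² = -4/7 + (j + 16*j⁴)²)
((-2 + 6)*6 + 36)² - K(-25) = ((-2 + 6)*6 + 36)² - (-4/7 + (-25)²*(1 + 16*(-25)³)²) = (4*6 + 36)² - (-4/7 + 625*(1 + 16*(-15625))²) = (24 + 36)² - (-4/7 + 625*(1 - 250000)²) = 60² - (-4/7 + 625*(-249999)²) = 3600 - (-4/7 + 625*62499500001) = 3600 - (-4/7 + 39062187500625) = 3600 - 1*273435312504371/7 = 3600 - 273435312504371/7 = -273435312479171/7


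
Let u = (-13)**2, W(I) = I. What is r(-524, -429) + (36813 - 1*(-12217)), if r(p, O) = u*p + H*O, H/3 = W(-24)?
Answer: -8638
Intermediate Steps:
H = -72 (H = 3*(-24) = -72)
u = 169
r(p, O) = -72*O + 169*p (r(p, O) = 169*p - 72*O = -72*O + 169*p)
r(-524, -429) + (36813 - 1*(-12217)) = (-72*(-429) + 169*(-524)) + (36813 - 1*(-12217)) = (30888 - 88556) + (36813 + 12217) = -57668 + 49030 = -8638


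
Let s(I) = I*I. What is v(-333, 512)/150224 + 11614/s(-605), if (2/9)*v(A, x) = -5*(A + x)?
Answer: 541071697/109971479200 ≈ 0.0049201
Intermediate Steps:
s(I) = I²
v(A, x) = -45*A/2 - 45*x/2 (v(A, x) = 9*(-5*(A + x))/2 = 9*(-5*A - 5*x)/2 = -45*A/2 - 45*x/2)
v(-333, 512)/150224 + 11614/s(-605) = (-45/2*(-333) - 45/2*512)/150224 + 11614/((-605)²) = (14985/2 - 11520)*(1/150224) + 11614/366025 = -8055/2*1/150224 + 11614*(1/366025) = -8055/300448 + 11614/366025 = 541071697/109971479200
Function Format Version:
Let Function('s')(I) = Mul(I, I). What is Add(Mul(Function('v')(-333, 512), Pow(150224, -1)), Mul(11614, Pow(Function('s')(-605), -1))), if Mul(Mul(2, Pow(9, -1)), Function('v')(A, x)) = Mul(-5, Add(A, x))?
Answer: Rational(541071697, 109971479200) ≈ 0.0049201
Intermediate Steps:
Function('s')(I) = Pow(I, 2)
Function('v')(A, x) = Add(Mul(Rational(-45, 2), A), Mul(Rational(-45, 2), x)) (Function('v')(A, x) = Mul(Rational(9, 2), Mul(-5, Add(A, x))) = Mul(Rational(9, 2), Add(Mul(-5, A), Mul(-5, x))) = Add(Mul(Rational(-45, 2), A), Mul(Rational(-45, 2), x)))
Add(Mul(Function('v')(-333, 512), Pow(150224, -1)), Mul(11614, Pow(Function('s')(-605), -1))) = Add(Mul(Add(Mul(Rational(-45, 2), -333), Mul(Rational(-45, 2), 512)), Pow(150224, -1)), Mul(11614, Pow(Pow(-605, 2), -1))) = Add(Mul(Add(Rational(14985, 2), -11520), Rational(1, 150224)), Mul(11614, Pow(366025, -1))) = Add(Mul(Rational(-8055, 2), Rational(1, 150224)), Mul(11614, Rational(1, 366025))) = Add(Rational(-8055, 300448), Rational(11614, 366025)) = Rational(541071697, 109971479200)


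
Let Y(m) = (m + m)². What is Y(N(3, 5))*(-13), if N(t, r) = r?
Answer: -1300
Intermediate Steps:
Y(m) = 4*m² (Y(m) = (2*m)² = 4*m²)
Y(N(3, 5))*(-13) = (4*5²)*(-13) = (4*25)*(-13) = 100*(-13) = -1300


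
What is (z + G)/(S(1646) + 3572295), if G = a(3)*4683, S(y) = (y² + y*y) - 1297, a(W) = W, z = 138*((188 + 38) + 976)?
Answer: 35985/1797926 ≈ 0.020015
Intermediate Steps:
z = 165876 (z = 138*(226 + 976) = 138*1202 = 165876)
S(y) = -1297 + 2*y² (S(y) = (y² + y²) - 1297 = 2*y² - 1297 = -1297 + 2*y²)
G = 14049 (G = 3*4683 = 14049)
(z + G)/(S(1646) + 3572295) = (165876 + 14049)/((-1297 + 2*1646²) + 3572295) = 179925/((-1297 + 2*2709316) + 3572295) = 179925/((-1297 + 5418632) + 3572295) = 179925/(5417335 + 3572295) = 179925/8989630 = 179925*(1/8989630) = 35985/1797926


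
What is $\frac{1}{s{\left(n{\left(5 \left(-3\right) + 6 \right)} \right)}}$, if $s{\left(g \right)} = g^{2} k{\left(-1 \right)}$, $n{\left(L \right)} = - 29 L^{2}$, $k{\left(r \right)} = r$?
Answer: $- \frac{1}{5517801} \approx -1.8123 \cdot 10^{-7}$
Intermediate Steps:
$s{\left(g \right)} = - g^{2}$ ($s{\left(g \right)} = g^{2} \left(-1\right) = - g^{2}$)
$\frac{1}{s{\left(n{\left(5 \left(-3\right) + 6 \right)} \right)}} = \frac{1}{\left(-1\right) \left(- 29 \left(5 \left(-3\right) + 6\right)^{2}\right)^{2}} = \frac{1}{\left(-1\right) \left(- 29 \left(-15 + 6\right)^{2}\right)^{2}} = \frac{1}{\left(-1\right) \left(- 29 \left(-9\right)^{2}\right)^{2}} = \frac{1}{\left(-1\right) \left(\left(-29\right) 81\right)^{2}} = \frac{1}{\left(-1\right) \left(-2349\right)^{2}} = \frac{1}{\left(-1\right) 5517801} = \frac{1}{-5517801} = - \frac{1}{5517801}$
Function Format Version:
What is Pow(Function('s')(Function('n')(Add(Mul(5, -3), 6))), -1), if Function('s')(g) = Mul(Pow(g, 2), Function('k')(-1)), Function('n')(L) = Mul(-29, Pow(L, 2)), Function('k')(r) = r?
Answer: Rational(-1, 5517801) ≈ -1.8123e-7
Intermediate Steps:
Function('s')(g) = Mul(-1, Pow(g, 2)) (Function('s')(g) = Mul(Pow(g, 2), -1) = Mul(-1, Pow(g, 2)))
Pow(Function('s')(Function('n')(Add(Mul(5, -3), 6))), -1) = Pow(Mul(-1, Pow(Mul(-29, Pow(Add(Mul(5, -3), 6), 2)), 2)), -1) = Pow(Mul(-1, Pow(Mul(-29, Pow(Add(-15, 6), 2)), 2)), -1) = Pow(Mul(-1, Pow(Mul(-29, Pow(-9, 2)), 2)), -1) = Pow(Mul(-1, Pow(Mul(-29, 81), 2)), -1) = Pow(Mul(-1, Pow(-2349, 2)), -1) = Pow(Mul(-1, 5517801), -1) = Pow(-5517801, -1) = Rational(-1, 5517801)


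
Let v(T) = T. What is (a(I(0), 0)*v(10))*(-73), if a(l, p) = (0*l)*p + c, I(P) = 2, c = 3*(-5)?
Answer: 10950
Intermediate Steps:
c = -15
a(l, p) = -15 (a(l, p) = (0*l)*p - 15 = 0*p - 15 = 0 - 15 = -15)
(a(I(0), 0)*v(10))*(-73) = -15*10*(-73) = -150*(-73) = 10950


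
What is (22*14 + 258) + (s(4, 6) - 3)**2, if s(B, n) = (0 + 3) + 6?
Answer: 602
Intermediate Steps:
s(B, n) = 9 (s(B, n) = 3 + 6 = 9)
(22*14 + 258) + (s(4, 6) - 3)**2 = (22*14 + 258) + (9 - 3)**2 = (308 + 258) + 6**2 = 566 + 36 = 602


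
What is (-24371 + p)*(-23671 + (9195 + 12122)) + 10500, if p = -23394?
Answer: 112449310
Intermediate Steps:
(-24371 + p)*(-23671 + (9195 + 12122)) + 10500 = (-24371 - 23394)*(-23671 + (9195 + 12122)) + 10500 = -47765*(-23671 + 21317) + 10500 = -47765*(-2354) + 10500 = 112438810 + 10500 = 112449310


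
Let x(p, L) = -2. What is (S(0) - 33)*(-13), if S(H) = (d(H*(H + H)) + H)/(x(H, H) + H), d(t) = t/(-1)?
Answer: 429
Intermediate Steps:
d(t) = -t (d(t) = t*(-1) = -t)
S(H) = (H - 2*H²)/(-2 + H) (S(H) = (-H*(H + H) + H)/(-2 + H) = (-H*2*H + H)/(-2 + H) = (-2*H² + H)/(-2 + H) = (H - 2*H²)/(-2 + H))
(S(0) - 33)*(-13) = (0*(1 - 2*0)/(-2 + 0) - 33)*(-13) = (0*(1 + 0)/(-2) - 33)*(-13) = (0*(-½)*1 - 33)*(-13) = (0 - 33)*(-13) = -33*(-13) = 429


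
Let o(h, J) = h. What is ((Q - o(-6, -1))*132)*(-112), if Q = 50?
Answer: -827904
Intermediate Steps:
((Q - o(-6, -1))*132)*(-112) = ((50 - 1*(-6))*132)*(-112) = ((50 + 6)*132)*(-112) = (56*132)*(-112) = 7392*(-112) = -827904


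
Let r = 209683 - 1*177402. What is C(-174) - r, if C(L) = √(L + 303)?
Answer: -32281 + √129 ≈ -32270.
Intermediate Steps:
r = 32281 (r = 209683 - 177402 = 32281)
C(L) = √(303 + L)
C(-174) - r = √(303 - 174) - 1*32281 = √129 - 32281 = -32281 + √129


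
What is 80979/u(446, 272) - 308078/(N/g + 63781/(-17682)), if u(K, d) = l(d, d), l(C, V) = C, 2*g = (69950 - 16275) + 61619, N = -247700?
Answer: 2776390752150807/70690296784 ≈ 39275.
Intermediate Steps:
g = 57647 (g = ((69950 - 16275) + 61619)/2 = (53675 + 61619)/2 = (1/2)*115294 = 57647)
u(K, d) = d
80979/u(446, 272) - 308078/(N/g + 63781/(-17682)) = 80979/272 - 308078/(-247700/57647 + 63781/(-17682)) = 80979*(1/272) - 308078/(-247700*1/57647 + 63781*(-1/17682)) = 80979/272 - 308078/(-247700/57647 - 63781/17682) = 80979/272 - 308078/(-8056614707/1019314254) = 80979/272 - 308078*(-1019314254/8056614707) = 80979/272 + 10129945056252/259890797 = 2776390752150807/70690296784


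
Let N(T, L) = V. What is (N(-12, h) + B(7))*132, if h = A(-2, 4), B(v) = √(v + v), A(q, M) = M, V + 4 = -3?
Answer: -924 + 132*√14 ≈ -430.10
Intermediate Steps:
V = -7 (V = -4 - 3 = -7)
B(v) = √2*√v (B(v) = √(2*v) = √2*√v)
h = 4
N(T, L) = -7
(N(-12, h) + B(7))*132 = (-7 + √2*√7)*132 = (-7 + √14)*132 = -924 + 132*√14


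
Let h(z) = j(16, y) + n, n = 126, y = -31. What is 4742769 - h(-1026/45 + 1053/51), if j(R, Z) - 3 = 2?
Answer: 4742638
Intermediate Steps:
j(R, Z) = 5 (j(R, Z) = 3 + 2 = 5)
h(z) = 131 (h(z) = 5 + 126 = 131)
4742769 - h(-1026/45 + 1053/51) = 4742769 - 1*131 = 4742769 - 131 = 4742638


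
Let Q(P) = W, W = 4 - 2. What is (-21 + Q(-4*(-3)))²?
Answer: 361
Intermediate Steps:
W = 2
Q(P) = 2
(-21 + Q(-4*(-3)))² = (-21 + 2)² = (-19)² = 361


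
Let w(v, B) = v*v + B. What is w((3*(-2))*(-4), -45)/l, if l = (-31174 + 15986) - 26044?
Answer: -177/13744 ≈ -0.012878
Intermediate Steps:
w(v, B) = B + v² (w(v, B) = v² + B = B + v²)
l = -41232 (l = -15188 - 26044 = -41232)
w((3*(-2))*(-4), -45)/l = (-45 + ((3*(-2))*(-4))²)/(-41232) = (-45 + (-6*(-4))²)*(-1/41232) = (-45 + 24²)*(-1/41232) = (-45 + 576)*(-1/41232) = 531*(-1/41232) = -177/13744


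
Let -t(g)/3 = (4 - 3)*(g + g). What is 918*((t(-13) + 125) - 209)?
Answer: -5508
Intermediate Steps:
t(g) = -6*g (t(g) = -3*(4 - 3)*(g + g) = -3*2*g = -6*g)
918*((t(-13) + 125) - 209) = 918*((-6*(-13) + 125) - 209) = 918*((78 + 125) - 209) = 918*(203 - 209) = 918*(-6) = -5508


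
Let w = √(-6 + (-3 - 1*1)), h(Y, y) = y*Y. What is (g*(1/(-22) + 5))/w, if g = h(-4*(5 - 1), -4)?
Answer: -1744*I*√10/55 ≈ -100.27*I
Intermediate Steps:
h(Y, y) = Y*y
g = 64 (g = -4*(5 - 1)*(-4) = -4*4*(-4) = -16*(-4) = 64)
w = I*√10 (w = √(-6 + (-3 - 1)) = √(-6 - 4) = √(-10) = I*√10 ≈ 3.1623*I)
(g*(1/(-22) + 5))/w = (64*(1/(-22) + 5))/((I*√10)) = (64*(-1/22 + 5))*(-I*√10/10) = (64*(109/22))*(-I*√10/10) = 3488*(-I*√10/10)/11 = -1744*I*√10/55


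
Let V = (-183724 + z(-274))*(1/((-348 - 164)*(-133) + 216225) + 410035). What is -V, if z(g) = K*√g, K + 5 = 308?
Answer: 21418830756522864/284321 - 35324213054508*I*√274/284321 ≈ 7.5333e+10 - 2.0565e+9*I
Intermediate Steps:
K = 303 (K = -5 + 308 = 303)
z(g) = 303*√g
V = -21418830756522864/284321 + 35324213054508*I*√274/284321 (V = (-183724 + 303*√(-274))*(1/((-348 - 164)*(-133) + 216225) + 410035) = (-183724 + 303*(I*√274))*(1/(-512*(-133) + 216225) + 410035) = (-183724 + 303*I*√274)*(1/(68096 + 216225) + 410035) = (-183724 + 303*I*√274)*(1/284321 + 410035) = (-183724 + 303*I*√274)*(116581561236/284321) = -21418830756522864/284321 + 35324213054508*I*√274/284321 ≈ -7.5333e+10 + 2.0565e+9*I)
-V = -(-21418830756522864/284321 + 35324213054508*I*√274/284321) = 21418830756522864/284321 - 35324213054508*I*√274/284321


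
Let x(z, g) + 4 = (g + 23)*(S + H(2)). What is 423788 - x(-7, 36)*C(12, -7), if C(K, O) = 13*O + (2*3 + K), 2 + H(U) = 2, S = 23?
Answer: 522557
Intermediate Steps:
H(U) = 0 (H(U) = -2 + 2 = 0)
C(K, O) = 6 + K + 13*O (C(K, O) = 13*O + (6 + K) = 6 + K + 13*O)
x(z, g) = 525 + 23*g (x(z, g) = -4 + (g + 23)*(23 + 0) = -4 + (23 + g)*23 = -4 + (529 + 23*g) = 525 + 23*g)
423788 - x(-7, 36)*C(12, -7) = 423788 - (525 + 23*36)*(6 + 12 + 13*(-7)) = 423788 - (525 + 828)*(6 + 12 - 91) = 423788 - 1353*(-73) = 423788 - 1*(-98769) = 423788 + 98769 = 522557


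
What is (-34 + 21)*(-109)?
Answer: 1417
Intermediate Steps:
(-34 + 21)*(-109) = -13*(-109) = 1417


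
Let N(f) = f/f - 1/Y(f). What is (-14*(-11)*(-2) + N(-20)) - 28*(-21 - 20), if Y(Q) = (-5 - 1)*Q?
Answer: 100919/120 ≈ 840.99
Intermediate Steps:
Y(Q) = -6*Q
N(f) = 1 + 1/(6*f) (N(f) = f/f - 1/((-6*f)) = 1 - (-1)/(6*f) = 1 + 1/(6*f))
(-14*(-11)*(-2) + N(-20)) - 28*(-21 - 20) = (-14*(-11)*(-2) + (⅙ - 20)/(-20)) - 28*(-21 - 20) = (154*(-2) - 1/20*(-119/6)) - 28*(-41) = (-308 + 119/120) + 1148 = -36841/120 + 1148 = 100919/120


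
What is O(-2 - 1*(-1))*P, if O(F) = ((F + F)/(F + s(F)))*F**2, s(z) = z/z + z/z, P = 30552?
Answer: -61104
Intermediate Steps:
s(z) = 2 (s(z) = 1 + 1 = 2)
O(F) = 2*F**3/(2 + F) (O(F) = ((F + F)/(F + 2))*F**2 = ((2*F)/(2 + F))*F**2 = (2*F/(2 + F))*F**2 = 2*F**3/(2 + F))
O(-2 - 1*(-1))*P = (2*(-2 - 1*(-1))**3/(2 + (-2 - 1*(-1))))*30552 = (2*(-2 + 1)**3/(2 + (-2 + 1)))*30552 = (2*(-1)**3/(2 - 1))*30552 = (2*(-1)/1)*30552 = (2*(-1)*1)*30552 = -2*30552 = -61104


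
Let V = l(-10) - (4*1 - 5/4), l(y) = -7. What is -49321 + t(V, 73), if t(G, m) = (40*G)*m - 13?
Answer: -77804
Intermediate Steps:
V = -39/4 (V = -7 - (4*1 - 5/4) = -7 - (4 - 5*¼) = -7 - (4 - 5/4) = -7 - 1*11/4 = -7 - 11/4 = -39/4 ≈ -9.7500)
t(G, m) = -13 + 40*G*m (t(G, m) = 40*G*m - 13 = -13 + 40*G*m)
-49321 + t(V, 73) = -49321 + (-13 + 40*(-39/4)*73) = -49321 + (-13 - 28470) = -49321 - 28483 = -77804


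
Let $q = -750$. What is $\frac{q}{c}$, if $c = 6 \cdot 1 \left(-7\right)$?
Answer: $\frac{125}{7} \approx 17.857$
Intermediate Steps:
$c = -42$ ($c = 6 \left(-7\right) = -42$)
$\frac{q}{c} = - \frac{750}{-42} = \left(-750\right) \left(- \frac{1}{42}\right) = \frac{125}{7}$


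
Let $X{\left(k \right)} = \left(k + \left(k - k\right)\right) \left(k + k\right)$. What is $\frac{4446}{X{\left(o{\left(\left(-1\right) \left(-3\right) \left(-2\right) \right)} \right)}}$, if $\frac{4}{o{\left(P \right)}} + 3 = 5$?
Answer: $\frac{2223}{4} \approx 555.75$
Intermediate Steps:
$o{\left(P \right)} = 2$ ($o{\left(P \right)} = \frac{4}{-3 + 5} = \frac{4}{2} = 4 \cdot \frac{1}{2} = 2$)
$X{\left(k \right)} = 2 k^{2}$ ($X{\left(k \right)} = \left(k + 0\right) 2 k = k 2 k = 2 k^{2}$)
$\frac{4446}{X{\left(o{\left(\left(-1\right) \left(-3\right) \left(-2\right) \right)} \right)}} = \frac{4446}{2 \cdot 2^{2}} = \frac{4446}{2 \cdot 4} = \frac{4446}{8} = 4446 \cdot \frac{1}{8} = \frac{2223}{4}$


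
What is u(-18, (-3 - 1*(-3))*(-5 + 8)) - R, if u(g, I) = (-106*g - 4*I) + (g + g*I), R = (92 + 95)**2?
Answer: -33079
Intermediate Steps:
R = 34969 (R = 187**2 = 34969)
u(g, I) = -105*g - 4*I + I*g (u(g, I) = (-106*g - 4*I) + (g + I*g) = -105*g - 4*I + I*g)
u(-18, (-3 - 1*(-3))*(-5 + 8)) - R = (-105*(-18) - 4*(-3 - 1*(-3))*(-5 + 8) + ((-3 - 1*(-3))*(-5 + 8))*(-18)) - 1*34969 = (1890 - 4*(-3 + 3)*3 + ((-3 + 3)*3)*(-18)) - 34969 = (1890 - 0*3 + (0*3)*(-18)) - 34969 = (1890 - 4*0 + 0*(-18)) - 34969 = (1890 + 0 + 0) - 34969 = 1890 - 34969 = -33079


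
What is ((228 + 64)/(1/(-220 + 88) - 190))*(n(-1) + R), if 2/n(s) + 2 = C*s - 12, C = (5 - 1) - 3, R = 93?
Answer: -2556752/17915 ≈ -142.72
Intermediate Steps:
C = 1 (C = 4 - 3 = 1)
n(s) = 2/(-14 + s) (n(s) = 2/(-2 + (1*s - 12)) = 2/(-2 + (s - 12)) = 2/(-2 + (-12 + s)) = 2/(-14 + s))
((228 + 64)/(1/(-220 + 88) - 190))*(n(-1) + R) = ((228 + 64)/(1/(-220 + 88) - 190))*(2/(-14 - 1) + 93) = (292/(1/(-132) - 190))*(2/(-15) + 93) = (292/(-1/132 - 190))*(2*(-1/15) + 93) = (292/(-25081/132))*(-2/15 + 93) = (292*(-132/25081))*(1393/15) = -38544/25081*1393/15 = -2556752/17915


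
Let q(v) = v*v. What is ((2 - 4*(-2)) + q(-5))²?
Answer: 1225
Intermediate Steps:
q(v) = v²
((2 - 4*(-2)) + q(-5))² = ((2 - 4*(-2)) + (-5)²)² = ((2 + 8) + 25)² = (10 + 25)² = 35² = 1225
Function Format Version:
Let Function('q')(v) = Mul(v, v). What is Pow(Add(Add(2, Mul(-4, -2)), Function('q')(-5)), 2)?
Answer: 1225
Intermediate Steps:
Function('q')(v) = Pow(v, 2)
Pow(Add(Add(2, Mul(-4, -2)), Function('q')(-5)), 2) = Pow(Add(Add(2, Mul(-4, -2)), Pow(-5, 2)), 2) = Pow(Add(Add(2, 8), 25), 2) = Pow(Add(10, 25), 2) = Pow(35, 2) = 1225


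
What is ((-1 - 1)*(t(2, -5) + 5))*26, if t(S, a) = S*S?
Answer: -468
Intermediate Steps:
t(S, a) = S**2
((-1 - 1)*(t(2, -5) + 5))*26 = ((-1 - 1)*(2**2 + 5))*26 = -2*(4 + 5)*26 = -2*9*26 = -18*26 = -468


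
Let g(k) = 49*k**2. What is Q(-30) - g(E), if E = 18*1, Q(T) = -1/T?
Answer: -476279/30 ≈ -15876.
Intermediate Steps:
E = 18
Q(-30) - g(E) = -1/(-30) - 49*18**2 = -1*(-1/30) - 49*324 = 1/30 - 1*15876 = 1/30 - 15876 = -476279/30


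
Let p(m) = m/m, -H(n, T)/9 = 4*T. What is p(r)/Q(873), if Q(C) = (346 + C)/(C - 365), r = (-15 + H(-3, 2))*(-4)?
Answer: 508/1219 ≈ 0.41674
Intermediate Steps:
H(n, T) = -36*T
r = 348 (r = (-15 - 36*2)*(-4) = (-15 - 72)*(-4) = -87*(-4) = 348)
Q(C) = (346 + C)/(-365 + C)
p(m) = 1
p(r)/Q(873) = 1/((346 + 873)/(-365 + 873)) = 1/(1219/508) = 1*(508/1219) = 508/1219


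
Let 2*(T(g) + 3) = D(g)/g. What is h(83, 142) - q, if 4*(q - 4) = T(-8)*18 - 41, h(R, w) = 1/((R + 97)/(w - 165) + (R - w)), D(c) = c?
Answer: 53749/3074 ≈ 17.485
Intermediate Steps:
T(g) = -5/2 (T(g) = -3 + (g/g)/2 = -3 + (½)*1 = -3 + ½ = -5/2)
h(R, w) = 1/(R - w + (97 + R)/(-165 + w)) (h(R, w) = 1/((97 + R)/(-165 + w) + (R - w)) = 1/(R - w + (97 + R)/(-165 + w)))
q = -35/2 (q = 4 + (-5/2*18 - 41)/4 = 4 + (-45 - 41)/4 = 4 + (¼)*(-86) = 4 - 43/2 = -35/2 ≈ -17.500)
h(83, 142) - q = (-165 + 142)/(97 - 1*142² - 164*83 + 165*142 + 83*142) - 1*(-35/2) = -23/(97 - 1*20164 - 13612 + 23430 + 11786) + 35/2 = -23/(97 - 20164 - 13612 + 23430 + 11786) + 35/2 = -23/1537 + 35/2 = 53749/3074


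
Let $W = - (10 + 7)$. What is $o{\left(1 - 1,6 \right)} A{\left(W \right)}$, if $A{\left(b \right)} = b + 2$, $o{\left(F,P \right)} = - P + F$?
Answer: $90$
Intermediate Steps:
$W = -17$ ($W = \left(-1\right) 17 = -17$)
$o{\left(F,P \right)} = F - P$
$A{\left(b \right)} = 2 + b$
$o{\left(1 - 1,6 \right)} A{\left(W \right)} = \left(\left(1 - 1\right) - 6\right) \left(2 - 17\right) = \left(\left(1 - 1\right) - 6\right) \left(-15\right) = \left(0 - 6\right) \left(-15\right) = \left(-6\right) \left(-15\right) = 90$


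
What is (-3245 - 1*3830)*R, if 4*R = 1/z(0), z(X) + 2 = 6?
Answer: -7075/16 ≈ -442.19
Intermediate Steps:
z(X) = 4 (z(X) = -2 + 6 = 4)
R = 1/16 (R = (1/4)/4 = (1/4)*(1/4) = 1/16 ≈ 0.062500)
(-3245 - 1*3830)*R = (-3245 - 1*3830)*(1/16) = (-3245 - 3830)*(1/16) = -7075*1/16 = -7075/16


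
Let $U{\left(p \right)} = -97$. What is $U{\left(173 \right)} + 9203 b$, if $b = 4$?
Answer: $36715$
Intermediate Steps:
$U{\left(173 \right)} + 9203 b = -97 + 9203 \cdot 4 = -97 + 36812 = 36715$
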